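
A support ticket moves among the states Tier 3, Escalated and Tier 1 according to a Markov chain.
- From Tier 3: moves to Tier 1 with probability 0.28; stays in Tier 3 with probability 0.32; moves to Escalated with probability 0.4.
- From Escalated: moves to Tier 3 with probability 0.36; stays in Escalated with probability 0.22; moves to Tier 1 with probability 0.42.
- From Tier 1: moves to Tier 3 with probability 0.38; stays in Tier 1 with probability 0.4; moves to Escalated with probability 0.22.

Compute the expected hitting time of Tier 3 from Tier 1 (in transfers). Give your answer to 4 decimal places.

2.6624

Let t(s) be the expected number of transfers to first reach Tier 3 from state s, with t(Tier 3) = 0. Conditioning on the first transfer:
t(Escalated) = 1 + 0.22·t(Escalated) + 0.42·t(Tier 1)
t(Tier 1) = 1 + 0.22·t(Escalated) + 0.4·t(Tier 1)
Solving: t(Escalated) = 2.7157, t(Tier 1) = 2.6624.
Expected transfers from Tier 1 to Tier 3: 2.6624.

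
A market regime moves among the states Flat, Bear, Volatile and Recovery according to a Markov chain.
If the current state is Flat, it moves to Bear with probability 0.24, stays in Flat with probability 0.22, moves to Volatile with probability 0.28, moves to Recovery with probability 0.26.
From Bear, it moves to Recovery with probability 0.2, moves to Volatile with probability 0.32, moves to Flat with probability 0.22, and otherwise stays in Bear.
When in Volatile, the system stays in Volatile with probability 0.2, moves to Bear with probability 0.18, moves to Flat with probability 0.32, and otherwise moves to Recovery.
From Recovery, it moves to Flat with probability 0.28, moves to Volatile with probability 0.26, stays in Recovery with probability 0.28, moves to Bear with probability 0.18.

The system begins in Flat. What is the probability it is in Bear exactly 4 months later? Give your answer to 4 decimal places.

Propagate the distribution vector 4 months from Flat.
After 0 months: (1.0000, 0.0000, 0.0000, 0.0000)
After 1 month: (0.2200, 0.2400, 0.2800, 0.2600)
After 2 months: (0.2636, 0.2124, 0.2620, 0.2620)
After 3 months: (0.2619, 0.2128, 0.2623, 0.2630)
After 4 months: (0.2620, 0.2127, 0.2623, 0.2630)
P(in Bear after 4 months) = 0.2127

0.2127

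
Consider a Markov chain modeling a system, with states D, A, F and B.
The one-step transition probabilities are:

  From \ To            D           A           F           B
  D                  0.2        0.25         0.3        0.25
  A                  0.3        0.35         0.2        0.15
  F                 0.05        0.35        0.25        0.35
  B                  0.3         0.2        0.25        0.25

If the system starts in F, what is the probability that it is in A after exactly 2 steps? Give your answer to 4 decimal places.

Propagate the distribution vector 2 steps from F.
After 0 steps: (0.0000, 0.0000, 1.0000, 0.0000)
After 1 step: (0.0500, 0.3500, 0.2500, 0.3500)
After 2 steps: (0.2325, 0.2925, 0.2350, 0.2400)
P(in A after 2 steps) = 0.2925

0.2925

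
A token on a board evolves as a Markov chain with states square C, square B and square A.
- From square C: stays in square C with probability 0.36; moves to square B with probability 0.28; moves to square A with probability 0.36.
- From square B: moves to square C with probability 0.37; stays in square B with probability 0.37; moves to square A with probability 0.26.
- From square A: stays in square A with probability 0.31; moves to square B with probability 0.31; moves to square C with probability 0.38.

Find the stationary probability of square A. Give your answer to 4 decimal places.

0.3126

Let the stationary distribution be π with π = πP and π_1 + π_2 + π_3 = 1.
π_1 = 0.36·π_1 + 0.37·π_2 + 0.38·π_3
π_2 = 0.28·π_1 + 0.37·π_2 + 0.31·π_3
Solving with the normalization constraint gives π = (0.3694, 0.3180, 0.3126).
So the stationary probability of square A is 0.3126.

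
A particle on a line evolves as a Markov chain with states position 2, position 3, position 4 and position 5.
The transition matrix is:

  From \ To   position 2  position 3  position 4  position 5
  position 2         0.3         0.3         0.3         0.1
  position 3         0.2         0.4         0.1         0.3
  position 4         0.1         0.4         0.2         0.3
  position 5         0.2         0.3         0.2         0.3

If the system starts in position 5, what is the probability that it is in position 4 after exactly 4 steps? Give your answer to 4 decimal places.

Propagate the distribution vector 4 steps from position 5.
After 0 steps: (0.0000, 0.0000, 0.0000, 1.0000)
After 1 step: (0.2000, 0.3000, 0.2000, 0.3000)
After 2 steps: (0.2000, 0.3500, 0.1900, 0.2600)
After 3 steps: (0.2010, 0.3540, 0.1850, 0.2600)
After 4 steps: (0.2016, 0.3539, 0.1847, 0.2598)
P(in position 4 after 4 steps) = 0.1847

0.1847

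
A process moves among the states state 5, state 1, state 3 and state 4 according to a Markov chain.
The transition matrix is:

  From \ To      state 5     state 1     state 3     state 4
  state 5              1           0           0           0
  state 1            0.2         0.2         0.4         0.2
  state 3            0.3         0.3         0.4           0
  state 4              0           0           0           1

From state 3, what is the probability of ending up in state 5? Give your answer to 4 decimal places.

Let h(s) be the probability of absorption at state 5 starting from transient state s. Then h(state 5) = 1 and h(state 4) = 0. By first-step analysis:
h(state 1) = 0.2·1 + 0.2·h(state 1) + 0.4·h(state 3) + 0.2·0
h(state 3) = 0.3·1 + 0.3·h(state 1) + 0.4·h(state 3)
Solving: h(state 1) = 0.6667, h(state 3) = 0.8333.
Starting from state 3, the probability is 0.8333.

0.8333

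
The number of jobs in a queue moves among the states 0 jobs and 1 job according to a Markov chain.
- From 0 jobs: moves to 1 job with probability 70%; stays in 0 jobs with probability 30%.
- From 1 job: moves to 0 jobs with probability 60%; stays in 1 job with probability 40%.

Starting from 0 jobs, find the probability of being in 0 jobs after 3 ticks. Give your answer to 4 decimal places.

Propagate the distribution vector 3 ticks from 0 jobs.
After 0 ticks: (1.0000, 0.0000)
After 1 tick: (0.3000, 0.7000)
After 2 ticks: (0.5100, 0.4900)
After 3 ticks: (0.4470, 0.5530)
P(in 0 jobs after 3 ticks) = 0.4470

0.4470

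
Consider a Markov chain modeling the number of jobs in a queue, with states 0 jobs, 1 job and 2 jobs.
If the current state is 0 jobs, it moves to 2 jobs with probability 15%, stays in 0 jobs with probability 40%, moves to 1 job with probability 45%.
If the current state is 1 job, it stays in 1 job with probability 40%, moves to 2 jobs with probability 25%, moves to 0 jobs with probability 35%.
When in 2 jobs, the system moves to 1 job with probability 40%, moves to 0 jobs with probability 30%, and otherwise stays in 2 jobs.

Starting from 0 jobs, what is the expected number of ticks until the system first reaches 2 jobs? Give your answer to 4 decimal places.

Let t(s) be the expected number of ticks to first reach 2 jobs from state s, with t(2 jobs) = 0. Conditioning on the first tick:
t(0 jobs) = 1 + 0.4·t(0 jobs) + 0.45·t(1 job)
t(1 job) = 1 + 0.35·t(0 jobs) + 0.4·t(1 job)
Solving: t(0 jobs) = 5.1852, t(1 job) = 4.6914.
Expected ticks from 0 jobs to 2 jobs: 5.1852.

5.1852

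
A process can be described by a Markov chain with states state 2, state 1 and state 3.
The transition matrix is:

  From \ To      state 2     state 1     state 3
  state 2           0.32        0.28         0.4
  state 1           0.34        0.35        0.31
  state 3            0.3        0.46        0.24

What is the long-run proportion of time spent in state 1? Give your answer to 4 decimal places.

Let the stationary distribution be π with π = πP and π_1 + π_2 + π_3 = 1.
π_1 = 0.32·π_1 + 0.34·π_2 + 0.3·π_3
π_2 = 0.28·π_1 + 0.35·π_2 + 0.46·π_3
Solving with the normalization constraint gives π = (0.3209, 0.3624, 0.3167).
So the stationary probability of state 1 is 0.3624.

0.3624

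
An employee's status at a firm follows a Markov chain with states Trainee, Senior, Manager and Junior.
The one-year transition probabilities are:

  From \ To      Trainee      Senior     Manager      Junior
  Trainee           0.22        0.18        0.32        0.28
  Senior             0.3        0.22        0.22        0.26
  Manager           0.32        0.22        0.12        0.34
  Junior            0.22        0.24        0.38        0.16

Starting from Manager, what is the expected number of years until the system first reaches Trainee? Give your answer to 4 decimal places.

Let t(s) be the expected number of years to first reach Trainee from state s, with t(Trainee) = 0. Conditioning on the first year:
t(Senior) = 1 + 0.22·t(Senior) + 0.22·t(Manager) + 0.26·t(Junior)
t(Manager) = 1 + 0.22·t(Senior) + 0.12·t(Manager) + 0.34·t(Junior)
t(Junior) = 1 + 0.24·t(Senior) + 0.38·t(Manager) + 0.16·t(Junior)
Solving: t(Senior) = 3.5156, t(Manager) = 3.4697, t(Junior) = 3.7646.
Expected years from Manager to Trainee: 3.4697.

3.4697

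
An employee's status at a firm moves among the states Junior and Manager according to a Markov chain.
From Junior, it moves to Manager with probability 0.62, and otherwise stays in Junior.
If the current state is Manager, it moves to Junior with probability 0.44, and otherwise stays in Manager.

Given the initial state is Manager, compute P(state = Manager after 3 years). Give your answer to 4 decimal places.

0.5848

Propagate the distribution vector 3 years from Manager.
After 0 years: (0.0000, 1.0000)
After 1 year: (0.4400, 0.5600)
After 2 years: (0.4136, 0.5864)
After 3 years: (0.4152, 0.5848)
P(in Manager after 3 years) = 0.5848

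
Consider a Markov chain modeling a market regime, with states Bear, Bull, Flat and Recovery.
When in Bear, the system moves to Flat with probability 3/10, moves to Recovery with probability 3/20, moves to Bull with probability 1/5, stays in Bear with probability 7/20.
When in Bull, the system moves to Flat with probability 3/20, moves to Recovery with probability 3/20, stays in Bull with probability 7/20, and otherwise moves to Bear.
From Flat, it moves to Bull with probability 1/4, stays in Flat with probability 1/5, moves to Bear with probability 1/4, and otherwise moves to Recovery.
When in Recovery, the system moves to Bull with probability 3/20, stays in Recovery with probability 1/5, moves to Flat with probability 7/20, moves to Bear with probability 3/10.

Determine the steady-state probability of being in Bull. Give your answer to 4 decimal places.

Let the stationary distribution be π with π = πP and π_1 + π_2 + π_3 + π_4 = 1.
π_1 = 0.35·π_1 + 0.35·π_2 + 0.25·π_3 + 0.3·π_4
π_2 = 0.2·π_1 + 0.35·π_2 + 0.25·π_3 + 0.15·π_4
π_3 = 0.3·π_1 + 0.15·π_2 + 0.2·π_3 + 0.35·π_4
Solving with the normalization constraint gives π = (0.3152, 0.2383, 0.2492, 0.1972).
So the stationary probability of Bull is 0.2383.

0.2383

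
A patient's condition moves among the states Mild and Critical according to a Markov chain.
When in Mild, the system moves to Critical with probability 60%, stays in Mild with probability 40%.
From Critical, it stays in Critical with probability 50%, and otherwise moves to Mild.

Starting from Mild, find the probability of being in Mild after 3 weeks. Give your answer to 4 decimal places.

0.4540

Propagate the distribution vector 3 weeks from Mild.
After 0 weeks: (1.0000, 0.0000)
After 1 week: (0.4000, 0.6000)
After 2 weeks: (0.4600, 0.5400)
After 3 weeks: (0.4540, 0.5460)
P(in Mild after 3 weeks) = 0.4540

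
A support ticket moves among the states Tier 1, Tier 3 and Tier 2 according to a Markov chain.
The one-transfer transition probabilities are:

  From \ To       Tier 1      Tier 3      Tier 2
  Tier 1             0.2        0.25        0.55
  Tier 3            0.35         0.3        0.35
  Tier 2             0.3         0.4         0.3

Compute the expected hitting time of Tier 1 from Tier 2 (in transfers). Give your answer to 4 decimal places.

3.1429

Let t(s) be the expected number of transfers to first reach Tier 1 from state s, with t(Tier 1) = 0. Conditioning on the first transfer:
t(Tier 3) = 1 + 0.3·t(Tier 3) + 0.35·t(Tier 2)
t(Tier 2) = 1 + 0.4·t(Tier 3) + 0.3·t(Tier 2)
Solving: t(Tier 3) = 3.0000, t(Tier 2) = 3.1429.
Expected transfers from Tier 2 to Tier 1: 3.1429.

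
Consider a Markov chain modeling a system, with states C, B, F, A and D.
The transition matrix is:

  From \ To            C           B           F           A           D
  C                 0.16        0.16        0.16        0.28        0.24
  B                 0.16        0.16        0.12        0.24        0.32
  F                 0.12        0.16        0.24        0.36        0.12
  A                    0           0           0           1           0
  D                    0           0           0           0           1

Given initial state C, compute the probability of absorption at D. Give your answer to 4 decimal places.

0.4479

Let h(s) be the probability of absorption at D starting from transient state s. Then h(D) = 1 and h(A) = 0. By first-step analysis:
h(C) = 0.16·h(C) + 0.16·h(B) + 0.16·h(F) + 0.28·0 + 0.24·1
h(B) = 0.16·h(C) + 0.16·h(B) + 0.12·h(F) + 0.24·0 + 0.32·1
h(F) = 0.12·h(C) + 0.16·h(B) + 0.24·h(F) + 0.36·0 + 0.12·1
Solving: h(C) = 0.4479, h(B) = 0.5144, h(F) = 0.3369.
Starting from C, the probability is 0.4479.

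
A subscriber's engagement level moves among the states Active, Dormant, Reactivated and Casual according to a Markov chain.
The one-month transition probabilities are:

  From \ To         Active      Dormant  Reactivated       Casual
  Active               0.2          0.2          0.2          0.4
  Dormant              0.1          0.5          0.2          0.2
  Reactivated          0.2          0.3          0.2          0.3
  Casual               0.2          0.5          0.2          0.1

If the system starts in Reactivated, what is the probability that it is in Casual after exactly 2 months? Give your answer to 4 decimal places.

0.2300

Propagate the distribution vector 2 months from Reactivated.
After 0 months: (0.0000, 0.0000, 1.0000, 0.0000)
After 1 month: (0.2000, 0.3000, 0.2000, 0.3000)
After 2 months: (0.1700, 0.4000, 0.2000, 0.2300)
P(in Casual after 2 months) = 0.2300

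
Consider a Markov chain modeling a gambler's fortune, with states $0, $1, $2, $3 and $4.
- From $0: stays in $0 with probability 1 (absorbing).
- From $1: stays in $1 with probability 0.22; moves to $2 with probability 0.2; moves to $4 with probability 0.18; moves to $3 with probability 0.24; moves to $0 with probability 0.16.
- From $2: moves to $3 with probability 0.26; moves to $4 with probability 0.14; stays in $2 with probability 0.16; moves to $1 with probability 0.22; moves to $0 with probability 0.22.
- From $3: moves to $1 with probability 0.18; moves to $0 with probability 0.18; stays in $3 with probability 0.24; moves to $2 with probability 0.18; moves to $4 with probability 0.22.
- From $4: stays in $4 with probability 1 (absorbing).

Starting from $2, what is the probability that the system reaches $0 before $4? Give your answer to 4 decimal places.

Let h(s) be the probability of absorption at $0 starting from transient state s. Then h($0) = 1 and h($4) = 0. By first-step analysis:
h($1) = 0.16·1 + 0.22·h($1) + 0.2·h($2) + 0.24·h($3) + 0.18·0
h($2) = 0.22·1 + 0.22·h($1) + 0.16·h($2) + 0.26·h($3) + 0.14·0
h($3) = 0.18·1 + 0.18·h($1) + 0.18·h($2) + 0.24·h($3) + 0.22·0
Solving: h($1) = 0.4915, h($2) = 0.5395, h($3) = 0.4810.
Starting from $2, the probability is 0.5395.

0.5395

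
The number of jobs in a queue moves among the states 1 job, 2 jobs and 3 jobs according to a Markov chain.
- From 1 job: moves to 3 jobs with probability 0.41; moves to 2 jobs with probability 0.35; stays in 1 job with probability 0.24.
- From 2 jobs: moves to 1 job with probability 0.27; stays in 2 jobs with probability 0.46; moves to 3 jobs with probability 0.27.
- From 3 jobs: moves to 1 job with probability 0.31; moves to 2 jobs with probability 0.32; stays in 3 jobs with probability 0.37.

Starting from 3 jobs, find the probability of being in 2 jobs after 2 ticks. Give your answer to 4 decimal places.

0.3741

Sum over the intermediate state after 1 tick:
P = P(3 jobs→1 job)·P(1 job→2 jobs) + P(3 jobs→2 jobs)·P(2 jobs→2 jobs) + P(3 jobs→3 jobs)·P(3 jobs→2 jobs)
  = 0.31×0.35 + 0.32×0.46 + 0.37×0.32
  = 0.1085 + 0.1472 + 0.1184 = 0.3741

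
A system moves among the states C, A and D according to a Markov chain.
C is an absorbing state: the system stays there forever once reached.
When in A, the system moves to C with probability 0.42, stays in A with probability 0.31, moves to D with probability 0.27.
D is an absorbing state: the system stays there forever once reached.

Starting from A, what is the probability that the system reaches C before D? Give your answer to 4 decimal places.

Let h(s) be the probability of absorption at C starting from transient state s. Then h(C) = 1 and h(D) = 0. By first-step analysis:
h(A) = 0.42·1 + 0.31·h(A) + 0.27·0
Solving: h(A) = 0.6087.
Starting from A, the probability is 0.6087.

0.6087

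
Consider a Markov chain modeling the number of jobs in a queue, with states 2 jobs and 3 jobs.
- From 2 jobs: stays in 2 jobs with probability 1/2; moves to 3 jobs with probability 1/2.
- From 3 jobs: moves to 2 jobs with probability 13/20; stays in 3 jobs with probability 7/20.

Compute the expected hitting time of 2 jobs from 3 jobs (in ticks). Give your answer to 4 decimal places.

1.5385

Let t(s) be the expected number of ticks to first reach 2 jobs from state s, with t(2 jobs) = 0. Conditioning on the first tick:
t(3 jobs) = 1 + 0.35·t(3 jobs)
Solving: t(3 jobs) = 1.5385.
Expected ticks from 3 jobs to 2 jobs: 1.5385.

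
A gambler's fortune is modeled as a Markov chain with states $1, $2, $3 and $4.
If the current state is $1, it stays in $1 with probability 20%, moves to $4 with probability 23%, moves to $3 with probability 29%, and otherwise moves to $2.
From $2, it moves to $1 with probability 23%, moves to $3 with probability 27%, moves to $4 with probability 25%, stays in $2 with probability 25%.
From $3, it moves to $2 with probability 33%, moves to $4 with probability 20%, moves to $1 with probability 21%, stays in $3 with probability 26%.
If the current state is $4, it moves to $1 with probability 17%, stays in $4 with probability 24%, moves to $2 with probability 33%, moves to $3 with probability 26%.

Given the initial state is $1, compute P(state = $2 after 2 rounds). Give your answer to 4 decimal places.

0.2976

Propagate the distribution vector 2 rounds from $1.
After 0 rounds: (1.0000, 0.0000, 0.0000, 0.0000)
After 1 round: (0.2000, 0.2800, 0.2900, 0.2300)
After 2 rounds: (0.2044, 0.2976, 0.2688, 0.2292)
P(in $2 after 2 rounds) = 0.2976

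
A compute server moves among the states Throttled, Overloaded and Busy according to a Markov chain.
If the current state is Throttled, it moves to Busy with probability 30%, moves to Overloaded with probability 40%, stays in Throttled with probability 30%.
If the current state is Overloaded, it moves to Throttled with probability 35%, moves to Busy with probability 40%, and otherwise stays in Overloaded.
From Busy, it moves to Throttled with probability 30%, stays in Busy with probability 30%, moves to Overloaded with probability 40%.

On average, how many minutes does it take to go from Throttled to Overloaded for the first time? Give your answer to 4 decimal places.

2.5000

Let t(s) be the expected number of minutes to first reach Overloaded from state s, with t(Overloaded) = 0. Conditioning on the first minute:
t(Throttled) = 1 + 0.3·t(Throttled) + 0.3·t(Busy)
t(Busy) = 1 + 0.3·t(Throttled) + 0.3·t(Busy)
Solving: t(Throttled) = 2.5000, t(Busy) = 2.5000.
Expected minutes from Throttled to Overloaded: 2.5000.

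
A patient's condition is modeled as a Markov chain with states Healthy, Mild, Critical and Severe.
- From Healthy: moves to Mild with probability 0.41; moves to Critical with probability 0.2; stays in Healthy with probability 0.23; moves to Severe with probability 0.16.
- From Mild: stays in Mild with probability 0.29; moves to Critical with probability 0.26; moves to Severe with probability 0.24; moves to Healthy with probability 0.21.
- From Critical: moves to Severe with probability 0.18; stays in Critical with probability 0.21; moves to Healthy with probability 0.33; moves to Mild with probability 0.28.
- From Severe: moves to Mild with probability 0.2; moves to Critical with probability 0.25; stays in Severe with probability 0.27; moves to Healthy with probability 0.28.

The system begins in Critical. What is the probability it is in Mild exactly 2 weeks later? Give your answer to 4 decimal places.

Propagate the distribution vector 2 weeks from Critical.
After 0 weeks: (0.0000, 0.0000, 1.0000, 0.0000)
After 1 week: (0.3300, 0.2800, 0.2100, 0.1800)
After 2 weeks: (0.2544, 0.3113, 0.2279, 0.2064)
P(in Mild after 2 weeks) = 0.3113

0.3113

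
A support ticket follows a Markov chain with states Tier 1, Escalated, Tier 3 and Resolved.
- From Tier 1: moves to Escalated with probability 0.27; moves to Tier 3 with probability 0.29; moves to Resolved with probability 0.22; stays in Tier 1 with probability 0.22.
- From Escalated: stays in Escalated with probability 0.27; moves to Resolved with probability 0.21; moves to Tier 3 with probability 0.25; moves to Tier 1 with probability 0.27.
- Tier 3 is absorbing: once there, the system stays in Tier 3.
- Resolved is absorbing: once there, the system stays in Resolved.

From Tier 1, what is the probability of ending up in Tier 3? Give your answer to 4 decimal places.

0.5623

Let h(s) be the probability of absorption at Tier 3 starting from transient state s. Then h(Tier 3) = 1 and h(Resolved) = 0. By first-step analysis:
h(Tier 1) = 0.22·h(Tier 1) + 0.27·h(Escalated) + 0.29·1 + 0.22·0
h(Escalated) = 0.27·h(Tier 1) + 0.27·h(Escalated) + 0.25·1 + 0.21·0
Solving: h(Tier 1) = 0.5623, h(Escalated) = 0.5505.
Starting from Tier 1, the probability is 0.5623.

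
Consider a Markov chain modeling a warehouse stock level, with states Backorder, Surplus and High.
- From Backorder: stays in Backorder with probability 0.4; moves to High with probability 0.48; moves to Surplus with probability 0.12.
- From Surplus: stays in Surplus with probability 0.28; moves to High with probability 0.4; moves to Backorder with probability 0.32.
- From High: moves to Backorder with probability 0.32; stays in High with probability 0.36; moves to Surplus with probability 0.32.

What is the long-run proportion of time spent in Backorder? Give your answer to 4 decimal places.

Let the stationary distribution be π with π = πP and π_1 + π_2 + π_3 = 1.
π_1 = 0.4·π_1 + 0.32·π_2 + 0.32·π_3
π_2 = 0.12·π_1 + 0.28·π_2 + 0.32·π_3
Solving with the normalization constraint gives π = (0.3478, 0.2408, 0.4114).
So the stationary probability of Backorder is 0.3478.

0.3478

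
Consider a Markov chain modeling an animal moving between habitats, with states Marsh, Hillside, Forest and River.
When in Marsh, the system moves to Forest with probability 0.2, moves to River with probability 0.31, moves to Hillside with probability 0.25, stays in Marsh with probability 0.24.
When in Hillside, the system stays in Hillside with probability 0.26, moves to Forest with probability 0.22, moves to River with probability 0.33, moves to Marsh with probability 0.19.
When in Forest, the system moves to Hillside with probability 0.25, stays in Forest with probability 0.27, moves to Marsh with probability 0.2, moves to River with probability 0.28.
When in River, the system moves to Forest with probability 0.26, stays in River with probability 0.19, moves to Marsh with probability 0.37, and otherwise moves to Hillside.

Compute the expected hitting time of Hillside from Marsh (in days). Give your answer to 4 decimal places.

Let t(s) be the expected number of days to first reach Hillside from state s, with t(Hillside) = 0. Conditioning on the first day:
t(Marsh) = 1 + 0.24·t(Marsh) + 0.2·t(Forest) + 0.31·t(River)
t(Forest) = 1 + 0.2·t(Marsh) + 0.27·t(Forest) + 0.28·t(River)
t(River) = 1 + 0.37·t(Marsh) + 0.26·t(Forest) + 0.19·t(River)
Solving: t(Marsh) = 4.3279, t(Forest) = 4.3192, t(River) = 4.5979.
Expected days from Marsh to Hillside: 4.3279.

4.3279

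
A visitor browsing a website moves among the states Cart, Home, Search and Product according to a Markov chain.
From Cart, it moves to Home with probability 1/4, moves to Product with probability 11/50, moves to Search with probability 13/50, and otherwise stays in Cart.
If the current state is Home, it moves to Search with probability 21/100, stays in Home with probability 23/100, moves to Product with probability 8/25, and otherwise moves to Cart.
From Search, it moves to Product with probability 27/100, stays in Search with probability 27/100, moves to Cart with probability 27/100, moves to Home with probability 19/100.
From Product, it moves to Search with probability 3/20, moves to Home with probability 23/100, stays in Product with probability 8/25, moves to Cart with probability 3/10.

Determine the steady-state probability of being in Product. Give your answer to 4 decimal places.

0.2818

Let the stationary distribution be π with π = πP and π_1 + π_2 + π_3 + π_4 = 1.
π_1 = 0.27·π_1 + 0.24·π_2 + 0.27·π_3 + 0.3·π_4
π_2 = 0.25·π_1 + 0.23·π_2 + 0.19·π_3 + 0.23·π_4
π_3 = 0.26·π_1 + 0.21·π_2 + 0.27·π_3 + 0.15·π_4
Solving with the normalization constraint gives π = (0.2717, 0.2266, 0.2199, 0.2818).
So the stationary probability of Product is 0.2818.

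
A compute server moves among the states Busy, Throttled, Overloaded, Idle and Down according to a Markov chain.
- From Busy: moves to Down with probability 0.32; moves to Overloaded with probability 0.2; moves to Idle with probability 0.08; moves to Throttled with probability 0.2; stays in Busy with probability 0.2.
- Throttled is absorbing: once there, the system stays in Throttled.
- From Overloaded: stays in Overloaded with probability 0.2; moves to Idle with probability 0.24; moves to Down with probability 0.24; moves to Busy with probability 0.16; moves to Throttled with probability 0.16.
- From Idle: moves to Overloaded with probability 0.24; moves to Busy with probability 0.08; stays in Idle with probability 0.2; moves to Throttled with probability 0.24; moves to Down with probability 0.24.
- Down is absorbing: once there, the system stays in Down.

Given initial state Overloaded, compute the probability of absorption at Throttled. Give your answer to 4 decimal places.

Let h(s) be the probability of absorption at Throttled starting from transient state s. Then h(Throttled) = 1 and h(Down) = 0. By first-step analysis:
h(Busy) = 0.2·h(Busy) + 0.2·1 + 0.2·h(Overloaded) + 0.08·h(Idle) + 0.32·0
h(Overloaded) = 0.16·h(Busy) + 0.16·1 + 0.2·h(Overloaded) + 0.24·h(Idle) + 0.24·0
h(Idle) = 0.08·h(Busy) + 0.24·1 + 0.24·h(Overloaded) + 0.2·h(Idle) + 0.24·0
Solving: h(Busy) = 0.4017, h(Overloaded) = 0.4202, h(Idle) = 0.4662.
Starting from Overloaded, the probability is 0.4202.

0.4202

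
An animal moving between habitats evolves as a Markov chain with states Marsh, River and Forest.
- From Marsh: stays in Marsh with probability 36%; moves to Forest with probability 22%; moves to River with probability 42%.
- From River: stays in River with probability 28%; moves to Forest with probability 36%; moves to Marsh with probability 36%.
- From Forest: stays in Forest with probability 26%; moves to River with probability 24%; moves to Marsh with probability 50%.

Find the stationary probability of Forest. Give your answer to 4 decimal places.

0.2765

Let the stationary distribution be π with π = πP and π_1 + π_2 + π_3 = 1.
π_1 = 0.36·π_1 + 0.36·π_2 + 0.5·π_3
π_2 = 0.42·π_1 + 0.28·π_2 + 0.24·π_3
Solving with the normalization constraint gives π = (0.3987, 0.3248, 0.2765).
So the stationary probability of Forest is 0.2765.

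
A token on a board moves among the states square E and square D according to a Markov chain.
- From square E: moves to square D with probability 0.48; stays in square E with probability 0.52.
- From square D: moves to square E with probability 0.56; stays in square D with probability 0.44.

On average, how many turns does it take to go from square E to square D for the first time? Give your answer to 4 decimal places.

2.0833

Let t(s) be the expected number of turns to first reach square D from state s, with t(square D) = 0. Conditioning on the first turn:
t(square E) = 1 + 0.52·t(square E)
Solving: t(square E) = 2.0833.
Expected turns from square E to square D: 2.0833.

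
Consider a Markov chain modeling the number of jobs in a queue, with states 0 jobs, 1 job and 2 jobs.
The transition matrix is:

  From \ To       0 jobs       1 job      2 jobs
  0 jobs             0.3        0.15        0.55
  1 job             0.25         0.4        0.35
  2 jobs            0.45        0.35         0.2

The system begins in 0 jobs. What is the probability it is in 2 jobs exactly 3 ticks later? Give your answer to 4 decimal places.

0.3759

Propagate the distribution vector 3 ticks from 0 jobs.
After 0 ticks: (1.0000, 0.0000, 0.0000)
After 1 tick: (0.3000, 0.1500, 0.5500)
After 2 ticks: (0.3750, 0.2975, 0.3275)
After 3 ticks: (0.3343, 0.2899, 0.3759)
P(in 2 jobs after 3 ticks) = 0.3759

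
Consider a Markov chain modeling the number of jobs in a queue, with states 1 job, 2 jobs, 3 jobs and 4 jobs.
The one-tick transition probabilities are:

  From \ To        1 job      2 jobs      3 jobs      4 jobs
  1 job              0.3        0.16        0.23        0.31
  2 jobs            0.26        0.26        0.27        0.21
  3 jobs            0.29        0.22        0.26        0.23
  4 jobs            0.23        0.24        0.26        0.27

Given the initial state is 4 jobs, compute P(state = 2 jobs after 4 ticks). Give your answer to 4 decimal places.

0.2176

Propagate the distribution vector 4 ticks from 4 jobs.
After 0 ticks: (0.0000, 0.0000, 0.0000, 1.0000)
After 1 tick: (0.2300, 0.2400, 0.2600, 0.2700)
After 2 ticks: (0.2689, 0.2212, 0.2555, 0.2544)
After 3 ticks: (0.2708, 0.2178, 0.2541, 0.2573)
After 4 ticks: (0.2707, 0.2176, 0.2541, 0.2576)
P(in 2 jobs after 4 ticks) = 0.2176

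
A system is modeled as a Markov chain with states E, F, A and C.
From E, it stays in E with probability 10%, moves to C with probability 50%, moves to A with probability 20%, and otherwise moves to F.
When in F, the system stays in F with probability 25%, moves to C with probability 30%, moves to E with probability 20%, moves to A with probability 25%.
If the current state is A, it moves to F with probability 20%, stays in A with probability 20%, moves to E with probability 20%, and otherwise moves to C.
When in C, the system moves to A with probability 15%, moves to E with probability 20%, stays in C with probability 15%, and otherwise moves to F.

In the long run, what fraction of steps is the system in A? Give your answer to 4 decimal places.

0.1999

Let the stationary distribution be π with π = πP and π_1 + π_2 + π_3 + π_4 = 1.
π_1 = 0.1·π_1 + 0.2·π_2 + 0.2·π_3 + 0.2·π_4
π_2 = 0.2·π_1 + 0.25·π_2 + 0.2·π_3 + 0.5·π_4
π_3 = 0.2·π_1 + 0.25·π_2 + 0.2·π_3 + 0.15·π_4
Solving with the normalization constraint gives π = (0.1818, 0.3084, 0.1999, 0.3099).
So the stationary probability of A is 0.1999.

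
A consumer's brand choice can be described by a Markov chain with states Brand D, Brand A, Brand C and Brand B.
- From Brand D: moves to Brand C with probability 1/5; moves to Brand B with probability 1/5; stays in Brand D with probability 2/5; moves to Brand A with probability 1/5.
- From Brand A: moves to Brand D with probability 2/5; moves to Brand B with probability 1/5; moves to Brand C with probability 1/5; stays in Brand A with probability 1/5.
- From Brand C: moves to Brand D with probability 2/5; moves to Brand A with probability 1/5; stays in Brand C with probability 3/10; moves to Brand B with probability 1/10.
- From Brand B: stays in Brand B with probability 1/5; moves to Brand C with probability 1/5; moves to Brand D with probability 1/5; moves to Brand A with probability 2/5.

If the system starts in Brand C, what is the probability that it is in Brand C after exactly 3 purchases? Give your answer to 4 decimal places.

Propagate the distribution vector 3 purchases from Brand C.
After 0 purchases: (0.0000, 0.0000, 1.0000, 0.0000)
After 1 purchase: (0.4000, 0.2000, 0.3000, 0.1000)
After 2 purchases: (0.3800, 0.2200, 0.2300, 0.1700)
After 3 purchases: (0.3660, 0.2340, 0.2230, 0.1770)
P(in Brand C after 3 purchases) = 0.2230

0.2230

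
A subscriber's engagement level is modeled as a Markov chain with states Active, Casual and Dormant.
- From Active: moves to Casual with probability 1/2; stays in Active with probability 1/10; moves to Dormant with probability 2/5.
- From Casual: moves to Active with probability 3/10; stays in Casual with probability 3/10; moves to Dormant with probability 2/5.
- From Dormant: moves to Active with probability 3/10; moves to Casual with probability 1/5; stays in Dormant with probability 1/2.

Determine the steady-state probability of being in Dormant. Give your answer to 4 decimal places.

Let the stationary distribution be π with π = πP and π_1 + π_2 + π_3 = 1.
π_1 = 0.1·π_1 + 0.3·π_2 + 0.3·π_3
π_2 = 0.5·π_1 + 0.3·π_2 + 0.2·π_3
Solving with the normalization constraint gives π = (0.2500, 0.3056, 0.4444).
So the stationary probability of Dormant is 0.4444.

0.4444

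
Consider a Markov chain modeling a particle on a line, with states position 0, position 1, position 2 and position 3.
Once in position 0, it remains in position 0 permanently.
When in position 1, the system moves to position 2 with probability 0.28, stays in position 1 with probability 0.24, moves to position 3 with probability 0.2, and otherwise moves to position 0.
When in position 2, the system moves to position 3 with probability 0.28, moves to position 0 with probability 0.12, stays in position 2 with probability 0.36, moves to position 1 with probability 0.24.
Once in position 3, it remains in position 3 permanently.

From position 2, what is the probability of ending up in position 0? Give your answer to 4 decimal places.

0.3779

Let h(s) be the probability of absorption at position 0 starting from transient state s. Then h(position 0) = 1 and h(position 3) = 0. By first-step analysis:
h(position 1) = 0.28·1 + 0.24·h(position 1) + 0.28·h(position 2) + 0.2·0
h(position 2) = 0.12·1 + 0.24·h(position 1) + 0.36·h(position 2) + 0.28·0
Solving: h(position 1) = 0.5076, h(position 2) = 0.3779.
Starting from position 2, the probability is 0.3779.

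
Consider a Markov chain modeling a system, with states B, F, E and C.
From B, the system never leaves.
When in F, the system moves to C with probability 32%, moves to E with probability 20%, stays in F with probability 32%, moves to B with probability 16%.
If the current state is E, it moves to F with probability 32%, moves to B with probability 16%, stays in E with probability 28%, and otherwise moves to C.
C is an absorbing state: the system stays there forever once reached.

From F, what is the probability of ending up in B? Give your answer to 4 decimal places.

0.3459

Let h(s) be the probability of absorption at B starting from transient state s. Then h(B) = 1 and h(C) = 0. By first-step analysis:
h(F) = 0.16·1 + 0.32·h(F) + 0.2·h(E) + 0.32·0
h(E) = 0.16·1 + 0.32·h(F) + 0.28·h(E) + 0.24·0
Solving: h(F) = 0.3459, h(E) = 0.3759.
Starting from F, the probability is 0.3459.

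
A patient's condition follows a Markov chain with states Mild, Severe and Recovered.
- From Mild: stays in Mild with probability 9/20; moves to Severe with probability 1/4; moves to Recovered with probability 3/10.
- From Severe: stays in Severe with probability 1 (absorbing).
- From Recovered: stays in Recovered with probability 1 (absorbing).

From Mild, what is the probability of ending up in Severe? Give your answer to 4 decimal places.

0.4545

Let h(s) be the probability of absorption at Severe starting from transient state s. Then h(Severe) = 1 and h(Recovered) = 0. By first-step analysis:
h(Mild) = 0.45·h(Mild) + 0.25·1 + 0.3·0
Solving: h(Mild) = 0.4545.
Starting from Mild, the probability is 0.4545.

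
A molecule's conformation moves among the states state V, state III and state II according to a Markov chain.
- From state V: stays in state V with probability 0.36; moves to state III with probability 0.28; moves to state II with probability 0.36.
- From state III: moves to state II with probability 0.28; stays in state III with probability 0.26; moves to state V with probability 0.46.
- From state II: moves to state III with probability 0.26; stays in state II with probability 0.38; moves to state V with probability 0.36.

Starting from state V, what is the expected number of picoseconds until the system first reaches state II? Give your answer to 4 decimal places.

Let t(s) be the expected number of picoseconds to first reach state II from state s, with t(state II) = 0. Conditioning on the first picosecond:
t(state V) = 1 + 0.36·t(state V) + 0.28·t(state III)
t(state III) = 1 + 0.46·t(state V) + 0.26·t(state III)
Solving: t(state V) = 2.9582, t(state III) = 3.1903.
Expected picoseconds from state V to state II: 2.9582.

2.9582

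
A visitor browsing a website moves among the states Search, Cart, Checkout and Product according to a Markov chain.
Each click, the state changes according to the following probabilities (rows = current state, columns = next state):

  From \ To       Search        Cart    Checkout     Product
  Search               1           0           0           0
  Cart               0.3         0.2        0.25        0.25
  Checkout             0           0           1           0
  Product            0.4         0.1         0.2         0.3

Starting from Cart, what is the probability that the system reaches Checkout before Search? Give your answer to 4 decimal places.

0.4206

Let h(s) be the probability of absorption at Checkout starting from transient state s. Then h(Checkout) = 1 and h(Search) = 0. By first-step analysis:
h(Cart) = 0.3·0 + 0.2·h(Cart) + 0.25·1 + 0.25·h(Product)
h(Product) = 0.4·0 + 0.1·h(Cart) + 0.2·1 + 0.3·h(Product)
Solving: h(Cart) = 0.4206, h(Product) = 0.3458.
Starting from Cart, the probability is 0.4206.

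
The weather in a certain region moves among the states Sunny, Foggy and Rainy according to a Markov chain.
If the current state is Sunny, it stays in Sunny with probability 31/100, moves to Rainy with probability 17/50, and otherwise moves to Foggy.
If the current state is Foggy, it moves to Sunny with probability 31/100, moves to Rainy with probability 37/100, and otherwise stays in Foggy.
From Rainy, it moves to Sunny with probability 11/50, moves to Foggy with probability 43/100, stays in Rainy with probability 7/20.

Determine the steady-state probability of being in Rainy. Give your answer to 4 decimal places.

0.3546

Let the stationary distribution be π with π = πP and π_1 + π_2 + π_3 = 1.
π_1 = 0.31·π_1 + 0.31·π_2 + 0.22·π_3
π_2 = 0.35·π_1 + 0.32·π_2 + 0.43·π_3
Solving with the normalization constraint gives π = (0.2781, 0.3673, 0.3546).
So the stationary probability of Rainy is 0.3546.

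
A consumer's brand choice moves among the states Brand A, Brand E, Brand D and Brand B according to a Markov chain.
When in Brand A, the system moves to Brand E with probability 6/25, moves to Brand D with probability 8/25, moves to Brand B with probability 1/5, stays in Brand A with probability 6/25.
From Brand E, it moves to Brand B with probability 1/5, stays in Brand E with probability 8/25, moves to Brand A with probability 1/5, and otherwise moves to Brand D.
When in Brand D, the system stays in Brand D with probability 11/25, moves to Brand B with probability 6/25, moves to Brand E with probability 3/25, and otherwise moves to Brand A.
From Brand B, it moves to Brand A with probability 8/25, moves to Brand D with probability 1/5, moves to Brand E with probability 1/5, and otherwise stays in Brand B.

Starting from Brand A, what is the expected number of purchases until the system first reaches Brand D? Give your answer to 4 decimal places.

3.5229

Let t(s) be the expected number of purchases to first reach Brand D from state s, with t(Brand D) = 0. Conditioning on the first purchase:
t(Brand A) = 1 + 0.24·t(Brand A) + 0.24·t(Brand E) + 0.2·t(Brand B)
t(Brand E) = 1 + 0.2·t(Brand A) + 0.32·t(Brand E) + 0.2·t(Brand B)
t(Brand B) = 1 + 0.32·t(Brand A) + 0.2·t(Brand E) + 0.28·t(Brand B)
Solving: t(Brand A) = 3.5229, t(Brand E) = 3.6761, t(Brand B) = 3.9758.
Expected purchases from Brand A to Brand D: 3.5229.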